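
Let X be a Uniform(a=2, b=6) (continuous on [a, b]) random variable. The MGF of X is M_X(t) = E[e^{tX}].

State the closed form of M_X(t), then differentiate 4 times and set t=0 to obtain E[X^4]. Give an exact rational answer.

E[X^4] = D^4[M](0) = 1936/5

M_X(t) = (e^(6*t) - e^(2*t))/(4*t)
D^4[M](t) = (324*t^4*e^(6*t) - 4*t^4*e^(2*t) - 216*t^3*e^(6*t) + 8*t^3*e^(2*t) + 108*t^2*e^(6*t) - 12*t^2*e^(2*t) - 36*t*e^(6*t) + 12*t*e^(2*t) + 6*e^(6*t) - 6*e^(2*t))/t^5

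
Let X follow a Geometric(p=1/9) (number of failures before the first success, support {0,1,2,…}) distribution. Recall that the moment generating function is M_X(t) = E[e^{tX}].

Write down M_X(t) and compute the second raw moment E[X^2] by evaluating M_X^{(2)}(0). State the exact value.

M_X(t) = 1/(9*(1 - 8*e^(t)/9))
D^2[M](t) = (-64*e^(2*t) - 72*e^(t))/(512*e^(3*t) - 1728*e^(2*t) + 1944*e^(t) - 729)

E[X^2] = D^2[M](0) = 136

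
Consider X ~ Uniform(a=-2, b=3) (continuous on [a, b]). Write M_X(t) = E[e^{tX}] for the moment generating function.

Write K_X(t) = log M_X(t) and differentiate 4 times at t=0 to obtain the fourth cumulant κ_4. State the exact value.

M_X(t) = (e^(3*t) - e^(-2*t))/(5*t)
K_X(t) = log M_X(t) = -log(t) + log(e^(3*t) - e^(-2*t)) - log(5)
dK/dt = (3*t*e^(5*t) + 2*t - e^(5*t) + 1)/(t*e^(5*t) - t)
d^2K/dt^2 = (-25*t^2*e^(5*t) + e^(10*t) - 2*e^(5*t) + 1)/(t^2*e^(10*t) - 2*t^2*e^(5*t) + t^2)
d^3K/dt^3 = (125*t^3*e^(10*t) + 125*t^3*e^(5*t) - 2*e^(15*t) + 6*e^(10*t) - 6*e^(5*t) + 2)/(t^3*e^(15*t) - 3*t^3*e^(10*t) + 3*t^3*e^(5*t) - t^3)

κ_4 = d^4K/dt^4 |_{t=0} = -125/24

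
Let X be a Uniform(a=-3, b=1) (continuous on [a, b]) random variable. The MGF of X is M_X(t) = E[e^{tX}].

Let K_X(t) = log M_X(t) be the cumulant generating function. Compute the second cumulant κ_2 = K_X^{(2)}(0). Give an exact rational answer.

M_X(t) = (e^(t) - e^(-3*t))/(4*t)
K_X(t) = log M_X(t) = -log(t) + log(e^(t) - e^(-3*t)) - 2*log(2)
K′(t) = (t*e^(4*t) + 3*t - e^(4*t) + 1)/(t*e^(4*t) - t)
K′′(t) = (-16*t^2*e^(4*t) + e^(8*t) - 2*e^(4*t) + 1)/(t^2*e^(8*t) - 2*t^2*e^(4*t) + t^2)

κ_2 = K′′(0) = 4/3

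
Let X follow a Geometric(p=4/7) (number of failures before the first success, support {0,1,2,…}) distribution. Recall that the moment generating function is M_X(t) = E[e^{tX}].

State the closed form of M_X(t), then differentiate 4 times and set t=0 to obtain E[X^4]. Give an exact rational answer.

M_X(t) = 4/(7*(1 - 3*e^(t)/7))
M^(4)(t) = (-324*e^(4*t) - 8316*e^(3*t) - 19404*e^(2*t) - 4116*e^(t))/(243*e^(5*t) - 2835*e^(4*t) + 13230*e^(3*t) - 30870*e^(2*t) + 36015*e^(t) - 16807)

E[X^4] = M^(4)(0) = 1005/32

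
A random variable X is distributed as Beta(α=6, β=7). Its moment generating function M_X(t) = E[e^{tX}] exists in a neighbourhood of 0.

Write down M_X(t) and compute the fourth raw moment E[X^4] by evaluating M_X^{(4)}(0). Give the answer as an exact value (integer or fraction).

M_X(t) = ₁F₁(6; 13; t)
M′(t) = 6*₁F₁(7; 14; t)/13
M′′(t) = 3*₁F₁(8; 15; t)/13
M′′′(t) = 8*₁F₁(9; 16; t)/65
M′′′′(t) = 9*₁F₁(10; 17; t)/130

E[X^4] = M′′′′(0) = 9/130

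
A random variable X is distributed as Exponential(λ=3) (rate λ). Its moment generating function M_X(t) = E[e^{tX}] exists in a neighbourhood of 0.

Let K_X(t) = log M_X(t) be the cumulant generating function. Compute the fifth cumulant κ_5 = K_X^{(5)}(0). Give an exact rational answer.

κ_5 = D^5[K](0) = 8/81

M_X(t) = 3/(3 - t)
K_X(t) = log M_X(t) = -log(3 - t) + log(3)
D^5[K](t) = -24/(t^5 - 15*t^4 + 90*t^3 - 270*t^2 + 405*t - 243)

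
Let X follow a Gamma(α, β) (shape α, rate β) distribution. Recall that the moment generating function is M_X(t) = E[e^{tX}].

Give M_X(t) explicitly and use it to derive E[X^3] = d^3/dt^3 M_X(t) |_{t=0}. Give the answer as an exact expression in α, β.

E[X^3] = M^(3)(0) = α*(α^2 + 3*α + 2)/β^3

M_X(t) = (β/(β - t))^α
M^(3)(t) = (-α^3*β^α*(1/(β - t))^α - 3*α^2*β^α*(1/(β - t))^α - 2*α*β^α*(1/(β - t))^α)/(-β^3 + 3*β^2*t - 3*β*t^2 + t^3)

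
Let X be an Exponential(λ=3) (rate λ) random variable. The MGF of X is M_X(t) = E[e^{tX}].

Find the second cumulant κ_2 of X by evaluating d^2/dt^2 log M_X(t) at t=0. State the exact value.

κ_2 = K′′(0) = 1/9

M_X(t) = 3/(3 - t)
K_X(t) = log M_X(t) = -log(3 - t) + log(3)
K′(t) = -1/(t - 3)
K′′(t) = 1/(t^2 - 6*t + 9)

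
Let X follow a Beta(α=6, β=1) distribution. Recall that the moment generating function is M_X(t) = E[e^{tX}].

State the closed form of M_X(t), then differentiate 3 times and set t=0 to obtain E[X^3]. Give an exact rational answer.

M_X(t) = ₁F₁(6; 7; t)
dM/dt = 6*₁F₁(7; 8; t)/7
d^2M/dt^2 = 3*₁F₁(8; 9; t)/4
d^3M/dt^3 = 2*₁F₁(9; 10; t)/3

E[X^3] = d^3M/dt^3 |_{t=0} = 2/3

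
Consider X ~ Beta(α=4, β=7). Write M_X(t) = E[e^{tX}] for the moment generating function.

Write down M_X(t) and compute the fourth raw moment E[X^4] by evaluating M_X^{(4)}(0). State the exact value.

E[X^4] = M^(4)(0) = 5/143

M_X(t) = ₁F₁(4; 11; t)
M^(4)(t) = 5*₁F₁(8; 15; t)/143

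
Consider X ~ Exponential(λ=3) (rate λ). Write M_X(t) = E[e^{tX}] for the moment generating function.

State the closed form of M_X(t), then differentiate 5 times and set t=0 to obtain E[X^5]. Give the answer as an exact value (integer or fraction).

M_X(t) = 3/(3 - t)
M′(t) = 3/(t^2 - 6*t + 9)
M′′(t) = -6/(t^3 - 9*t^2 + 27*t - 27)
M′′′(t) = 18/(t^4 - 12*t^3 + 54*t^2 - 108*t + 81)
M′′′′(t) = -72/(t^5 - 15*t^4 + 90*t^3 - 270*t^2 + 405*t - 243)
M′′′′′(t) = 360/(t^6 - 18*t^5 + 135*t^4 - 540*t^3 + 1215*t^2 - 1458*t + 729)

E[X^5] = M′′′′′(0) = 40/81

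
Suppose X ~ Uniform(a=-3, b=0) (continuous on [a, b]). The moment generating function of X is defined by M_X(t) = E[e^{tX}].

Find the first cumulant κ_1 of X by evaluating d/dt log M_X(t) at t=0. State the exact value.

κ_1 = K′(0) = -3/2

M_X(t) = (1 - e^(-3*t))/(3*t)
K_X(t) = log M_X(t) = -log(t) + log(1 - e^(-3*t)) - log(3)
K′(t) = (3*t - e^(3*t) + 1)/(t*e^(3*t) - t)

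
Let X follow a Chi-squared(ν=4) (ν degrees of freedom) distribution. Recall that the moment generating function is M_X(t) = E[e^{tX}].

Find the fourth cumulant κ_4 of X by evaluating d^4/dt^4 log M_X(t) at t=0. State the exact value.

M_X(t) = (1 - 2*t)^(-2)
K_X(t) = log M_X(t) = -2*log(1 - 2*t)
dK/dt = -4/(2*t - 1)
d^2K/dt^2 = 8/(4*t^2 - 4*t + 1)
d^3K/dt^3 = -32/(8*t^3 - 12*t^2 + 6*t - 1)
d^4K/dt^4 = 192/(16*t^4 - 32*t^3 + 24*t^2 - 8*t + 1)

κ_4 = d^4K/dt^4 |_{t=0} = 192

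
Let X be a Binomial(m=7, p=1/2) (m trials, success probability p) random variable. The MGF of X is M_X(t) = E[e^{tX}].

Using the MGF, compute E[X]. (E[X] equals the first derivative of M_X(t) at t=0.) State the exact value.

E[X] = M′(0) = 7/2

M_X(t) = (e^(t)/2 + 1/2)^7
M′(t) = 7*e^(7*t)/128 + 21*e^(6*t)/64 + 105*e^(5*t)/128 + 35*e^(4*t)/32 + 105*e^(3*t)/128 + 21*e^(2*t)/64 + 7*e^(t)/128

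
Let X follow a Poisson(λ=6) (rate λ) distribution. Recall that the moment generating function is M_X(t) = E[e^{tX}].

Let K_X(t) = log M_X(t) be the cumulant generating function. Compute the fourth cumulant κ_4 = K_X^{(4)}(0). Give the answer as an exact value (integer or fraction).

κ_4 = K′′′′(0) = 6

M_X(t) = e^(6*e^(t) - 6)
K_X(t) = log M_X(t) = 6*e^(t) - 6
K′(t) = 6*e^(t)
K′′(t) = 6*e^(t)
K′′′(t) = 6*e^(t)
K′′′′(t) = 6*e^(t)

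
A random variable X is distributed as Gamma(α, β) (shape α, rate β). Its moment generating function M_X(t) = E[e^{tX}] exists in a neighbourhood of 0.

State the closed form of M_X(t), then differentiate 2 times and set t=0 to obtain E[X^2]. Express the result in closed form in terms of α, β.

E[X^2] = d^2M/dt^2 |_{t=0} = α*(α + 1)/β^2

M_X(t) = (β/(β - t))^α
dM/dt = -α*β^α*(1/(β - t))^α/(-β + t)
d^2M/dt^2 = (α^2*β^α*(1/(β - t))^α + α*β^α*(1/(β - t))^α)/(β^2 - 2*β*t + t^2)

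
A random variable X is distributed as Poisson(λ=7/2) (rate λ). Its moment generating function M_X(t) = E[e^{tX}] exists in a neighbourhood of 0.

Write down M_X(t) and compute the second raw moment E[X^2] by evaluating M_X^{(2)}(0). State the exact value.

M_X(t) = e^(7*e^(t)/2 - 7/2)
dM/dt = 7*e^(-7/2)*e^(t)*e^(7*e^(t)/2)/2
d^2M/dt^2 = (49*e^(2*t)*e^(7*e^(t)/2) + 14*e^(t)*e^(7*e^(t)/2))*e^(-7/2)/4

E[X^2] = d^2M/dt^2 |_{t=0} = 63/4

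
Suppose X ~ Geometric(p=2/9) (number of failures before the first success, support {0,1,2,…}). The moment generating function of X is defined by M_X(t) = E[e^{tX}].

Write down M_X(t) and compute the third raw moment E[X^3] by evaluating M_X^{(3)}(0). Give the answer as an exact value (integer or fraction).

M_X(t) = 2/(9*(1 - 7*e^(t)/9))
M′(t) = 14*e^(t)/(49*e^(2*t) - 126*e^(t) + 81)
M′′(t) = (-98*e^(2*t) - 126*e^(t))/(343*e^(3*t) - 1323*e^(2*t) + 1701*e^(t) - 729)
M′′′(t) = (686*e^(3*t) + 3528*e^(2*t) + 1134*e^(t))/(2401*e^(4*t) - 12348*e^(3*t) + 23814*e^(2*t) - 20412*e^(t) + 6561)

E[X^3] = M′′′(0) = 1337/4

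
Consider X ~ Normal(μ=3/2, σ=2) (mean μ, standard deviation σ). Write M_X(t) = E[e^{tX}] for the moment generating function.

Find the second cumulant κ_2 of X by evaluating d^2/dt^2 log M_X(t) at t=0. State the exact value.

κ_2 = d^2K/dt^2 |_{t=0} = 4

M_X(t) = e^(2*t^2 + 3*t/2)
K_X(t) = log M_X(t) = 2*t^2 + 3*t/2
dK/dt = 4*t + 3/2
d^2K/dt^2 = 4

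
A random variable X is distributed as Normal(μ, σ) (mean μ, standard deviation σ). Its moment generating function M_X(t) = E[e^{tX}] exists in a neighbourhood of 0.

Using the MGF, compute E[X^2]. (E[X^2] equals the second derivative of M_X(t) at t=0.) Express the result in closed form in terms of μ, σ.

E[X^2] = D^2[M](0) = μ^2 + σ^2

M_X(t) = e^(μ*t + σ^2*t^2/2)
D^2[M](t) = μ^2*e^(μ*t)*e^(σ^2*t^2/2) + 2*μ*σ^2*t*e^(μ*t)*e^(σ^2*t^2/2) + σ^4*t^2*e^(μ*t)*e^(σ^2*t^2/2) + σ^2*e^(μ*t)*e^(σ^2*t^2/2)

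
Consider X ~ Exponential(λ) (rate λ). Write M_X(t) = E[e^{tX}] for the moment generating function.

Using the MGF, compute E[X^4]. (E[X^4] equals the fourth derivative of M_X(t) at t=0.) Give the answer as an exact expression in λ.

M_X(t) = λ/(λ - t)
dM/dt = λ/(λ^2 - 2*λ*t + t^2)
d^2M/dt^2 = -2*λ/(-λ^3 + 3*λ^2*t - 3*λ*t^2 + t^3)
d^3M/dt^3 = 6*λ/(λ^4 - 4*λ^3*t + 6*λ^2*t^2 - 4*λ*t^3 + t^4)
d^4M/dt^4 = -24*λ/(-λ^5 + 5*λ^4*t - 10*λ^3*t^2 + 10*λ^2*t^3 - 5*λ*t^4 + t^5)

E[X^4] = d^4M/dt^4 |_{t=0} = 24/λ^4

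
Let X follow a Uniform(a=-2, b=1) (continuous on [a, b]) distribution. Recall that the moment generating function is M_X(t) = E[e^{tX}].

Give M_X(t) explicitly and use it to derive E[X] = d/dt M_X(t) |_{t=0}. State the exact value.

M_X(t) = (e^(t) - e^(-2*t))/(3*t)
M′(t) = (t*e^(3*t) + 2*t - e^(3*t) + 1)*e^(-2*t)/(3*t^2)

E[X] = M′(0) = -1/2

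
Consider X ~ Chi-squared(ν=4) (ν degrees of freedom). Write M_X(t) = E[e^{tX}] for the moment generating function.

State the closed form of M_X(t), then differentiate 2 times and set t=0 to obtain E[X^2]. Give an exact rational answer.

E[X^2] = M^(2)(0) = 24

M_X(t) = (1 - 2*t)^(-2)
M^(2)(t) = 24/(16*t^4 - 32*t^3 + 24*t^2 - 8*t + 1)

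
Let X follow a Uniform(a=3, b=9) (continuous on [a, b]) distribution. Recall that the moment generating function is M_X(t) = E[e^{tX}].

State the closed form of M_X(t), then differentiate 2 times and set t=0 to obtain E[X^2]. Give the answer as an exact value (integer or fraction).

E[X^2] = M^(2)(0) = 39

M_X(t) = (e^(9*t) - e^(3*t))/(6*t)
M^(2)(t) = (81*t^2*e^(9*t) - 9*t^2*e^(3*t) - 18*t*e^(9*t) + 6*t*e^(3*t) + 2*e^(9*t) - 2*e^(3*t))/(6*t^3)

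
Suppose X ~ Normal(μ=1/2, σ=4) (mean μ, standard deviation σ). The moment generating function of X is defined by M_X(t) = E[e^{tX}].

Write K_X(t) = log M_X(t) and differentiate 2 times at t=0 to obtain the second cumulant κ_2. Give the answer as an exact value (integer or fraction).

M_X(t) = e^(8*t^2 + t/2)
K_X(t) = log M_X(t) = 8*t^2 + t/2
K′(t) = 16*t + 1/2
K′′(t) = 16

κ_2 = K′′(0) = 16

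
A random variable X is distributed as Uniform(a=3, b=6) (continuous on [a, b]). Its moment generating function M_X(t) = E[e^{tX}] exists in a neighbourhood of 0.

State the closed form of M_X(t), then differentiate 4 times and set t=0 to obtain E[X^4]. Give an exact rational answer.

M_X(t) = (e^(6*t) - e^(3*t))/(3*t)
M′(t) = (6*t*e^(6*t) - 3*t*e^(3*t) - e^(6*t) + e^(3*t))/(3*t^2)
M′′(t) = (36*t^2*e^(6*t) - 9*t^2*e^(3*t) - 12*t*e^(6*t) + 6*t*e^(3*t) + 2*e^(6*t) - 2*e^(3*t))/(3*t^3)
M′′′(t) = (72*t^3*e^(6*t) - 9*t^3*e^(3*t) - 36*t^2*e^(6*t) + 9*t^2*e^(3*t) + 12*t*e^(6*t) - 6*t*e^(3*t) - 2*e^(6*t) + 2*e^(3*t))/t^4

E[X^4] = M′′′′(0) = 2511/5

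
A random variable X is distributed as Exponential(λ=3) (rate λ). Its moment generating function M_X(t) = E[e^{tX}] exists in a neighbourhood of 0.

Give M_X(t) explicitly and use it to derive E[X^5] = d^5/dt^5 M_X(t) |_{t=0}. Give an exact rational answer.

M_X(t) = 3/(3 - t)
dM/dt = 3/(t^2 - 6*t + 9)
d^2M/dt^2 = -6/(t^3 - 9*t^2 + 27*t - 27)
d^3M/dt^3 = 18/(t^4 - 12*t^3 + 54*t^2 - 108*t + 81)
d^4M/dt^4 = -72/(t^5 - 15*t^4 + 90*t^3 - 270*t^2 + 405*t - 243)
d^5M/dt^5 = 360/(t^6 - 18*t^5 + 135*t^4 - 540*t^3 + 1215*t^2 - 1458*t + 729)

E[X^5] = d^5M/dt^5 |_{t=0} = 40/81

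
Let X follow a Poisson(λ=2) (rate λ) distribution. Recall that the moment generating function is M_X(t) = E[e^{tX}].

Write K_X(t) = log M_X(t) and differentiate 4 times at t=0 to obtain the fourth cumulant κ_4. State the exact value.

κ_4 = K^(4)(0) = 2

M_X(t) = e^(2*e^(t) - 2)
K_X(t) = log M_X(t) = 2*e^(t) - 2
K^(4)(t) = 2*e^(t)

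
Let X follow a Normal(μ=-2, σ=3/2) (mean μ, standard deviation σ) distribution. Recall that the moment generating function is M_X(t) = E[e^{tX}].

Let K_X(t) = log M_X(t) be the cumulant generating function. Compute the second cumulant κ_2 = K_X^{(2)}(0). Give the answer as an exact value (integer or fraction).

M_X(t) = e^(9*t^2/8 - 2*t)
K_X(t) = log M_X(t) = 9*t^2/8 - 2*t
K′(t) = 9*t/4 - 2
K′′(t) = 9/4

κ_2 = K′′(0) = 9/4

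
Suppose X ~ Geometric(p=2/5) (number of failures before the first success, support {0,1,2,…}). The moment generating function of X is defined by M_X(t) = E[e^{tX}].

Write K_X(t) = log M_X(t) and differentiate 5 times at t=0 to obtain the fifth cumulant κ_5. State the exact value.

κ_5 = D^5[K](0) = 690

M_X(t) = 2/(5*(1 - 3*e^(t)/5))
K_X(t) = log M_X(t) = -log(1 - 3*e^(t)/5) - log(5) + log(2)
D^5[K](t) = (-405*e^(4*t) - 7425*e^(3*t) - 12375*e^(2*t) - 1875*e^(t))/(243*e^(5*t) - 2025*e^(4*t) + 6750*e^(3*t) - 11250*e^(2*t) + 9375*e^(t) - 3125)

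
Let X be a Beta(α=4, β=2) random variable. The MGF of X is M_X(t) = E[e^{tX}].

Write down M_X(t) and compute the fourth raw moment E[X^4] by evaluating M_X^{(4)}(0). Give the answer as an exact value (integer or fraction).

E[X^4] = M^(4)(0) = 5/18

M_X(t) = ₁F₁(4; 6; t)
M^(4)(t) = 5*₁F₁(8; 10; t)/18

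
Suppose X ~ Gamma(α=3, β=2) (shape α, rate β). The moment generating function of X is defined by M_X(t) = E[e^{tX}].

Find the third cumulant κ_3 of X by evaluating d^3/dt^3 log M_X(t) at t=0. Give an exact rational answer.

κ_3 = d^3K/dt^3 |_{t=0} = 3/4

M_X(t) = 8/(2 - t)^3
K_X(t) = log M_X(t) = -3*log(2 - t) + 3*log(2)
dK/dt = -3/(t - 2)
d^2K/dt^2 = 3/(t^2 - 4*t + 4)
d^3K/dt^3 = -6/(t^3 - 6*t^2 + 12*t - 8)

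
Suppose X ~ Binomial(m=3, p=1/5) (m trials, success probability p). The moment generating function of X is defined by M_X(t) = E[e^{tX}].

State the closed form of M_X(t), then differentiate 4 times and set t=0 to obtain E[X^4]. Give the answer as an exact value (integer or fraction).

M_X(t) = (e^(t)/5 + 4/5)^3
D^4[M](t) = 81*e^(3*t)/125 + 192*e^(2*t)/125 + 48*e^(t)/125

E[X^4] = D^4[M](0) = 321/125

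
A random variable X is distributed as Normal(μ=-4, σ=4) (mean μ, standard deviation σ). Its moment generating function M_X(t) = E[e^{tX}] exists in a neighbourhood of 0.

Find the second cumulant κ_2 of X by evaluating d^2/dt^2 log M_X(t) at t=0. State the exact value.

M_X(t) = e^(8*t^2 - 4*t)
K_X(t) = log M_X(t) = 8*t^2 - 4*t
K^(2)(t) = 16

κ_2 = K^(2)(0) = 16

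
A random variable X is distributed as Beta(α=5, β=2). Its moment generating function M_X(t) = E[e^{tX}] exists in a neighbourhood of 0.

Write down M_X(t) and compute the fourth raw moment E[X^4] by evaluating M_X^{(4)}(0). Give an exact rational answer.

E[X^4] = D^4[M](0) = 1/3

M_X(t) = ₁F₁(5; 7; t)
D^4[M](t) = ₁F₁(9; 11; t)/3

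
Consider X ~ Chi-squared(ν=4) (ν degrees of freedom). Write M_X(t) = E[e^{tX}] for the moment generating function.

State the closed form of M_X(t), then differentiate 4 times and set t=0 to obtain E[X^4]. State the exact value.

E[X^4] = d^4M/dt^4 |_{t=0} = 1920

M_X(t) = (1 - 2*t)^(-2)
dM/dt = -4/(8*t^3 - 12*t^2 + 6*t - 1)
d^2M/dt^2 = 24/(16*t^4 - 32*t^3 + 24*t^2 - 8*t + 1)
d^3M/dt^3 = -192/(32*t^5 - 80*t^4 + 80*t^3 - 40*t^2 + 10*t - 1)
d^4M/dt^4 = 1920/(64*t^6 - 192*t^5 + 240*t^4 - 160*t^3 + 60*t^2 - 12*t + 1)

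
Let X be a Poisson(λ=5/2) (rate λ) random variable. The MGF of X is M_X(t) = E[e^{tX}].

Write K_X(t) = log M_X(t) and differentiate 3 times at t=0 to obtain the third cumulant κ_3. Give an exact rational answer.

κ_3 = K′′′(0) = 5/2

M_X(t) = e^(5*e^(t)/2 - 5/2)
K_X(t) = log M_X(t) = 5*e^(t)/2 - 5/2
K′(t) = 5*e^(t)/2
K′′(t) = 5*e^(t)/2
K′′′(t) = 5*e^(t)/2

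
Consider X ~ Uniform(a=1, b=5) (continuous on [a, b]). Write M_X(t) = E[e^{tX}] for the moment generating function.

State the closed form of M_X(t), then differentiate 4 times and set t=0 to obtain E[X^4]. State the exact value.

E[X^4] = M′′′′(0) = 781/5

M_X(t) = (e^(5*t) - e^(t))/(4*t)
M′(t) = (5*t*e^(5*t) - t*e^(t) - e^(5*t) + e^(t))/(4*t^2)
M′′(t) = (25*t^2*e^(5*t) - t^2*e^(t) - 10*t*e^(5*t) + 2*t*e^(t) + 2*e^(5*t) - 2*e^(t))/(4*t^3)
M′′′(t) = (125*t^3*e^(5*t) - t^3*e^(t) - 75*t^2*e^(5*t) + 3*t^2*e^(t) + 30*t*e^(5*t) - 6*t*e^(t) - 6*e^(5*t) + 6*e^(t))/(4*t^4)
M′′′′(t) = (625*t^4*e^(5*t) - t^4*e^(t) - 500*t^3*e^(5*t) + 4*t^3*e^(t) + 300*t^2*e^(5*t) - 12*t^2*e^(t) - 120*t*e^(5*t) + 24*t*e^(t) + 24*e^(5*t) - 24*e^(t))/(4*t^5)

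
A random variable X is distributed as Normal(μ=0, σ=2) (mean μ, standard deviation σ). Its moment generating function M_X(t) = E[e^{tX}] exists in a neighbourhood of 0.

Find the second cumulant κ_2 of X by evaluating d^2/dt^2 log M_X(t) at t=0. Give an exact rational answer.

κ_2 = d^2K/dt^2 |_{t=0} = 4

M_X(t) = e^(2*t^2)
K_X(t) = log M_X(t) = 2*t^2
dK/dt = 4*t
d^2K/dt^2 = 4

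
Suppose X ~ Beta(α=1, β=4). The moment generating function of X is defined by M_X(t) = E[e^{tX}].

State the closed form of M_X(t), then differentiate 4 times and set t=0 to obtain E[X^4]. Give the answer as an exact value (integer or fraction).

M_X(t) = ₁F₁(1; 5; t)
M′(t) = ₁F₁(2; 6; t)/5
M′′(t) = ₁F₁(3; 7; t)/15
M′′′(t) = ₁F₁(4; 8; t)/35
M′′′′(t) = ₁F₁(5; 9; t)/70

E[X^4] = M′′′′(0) = 1/70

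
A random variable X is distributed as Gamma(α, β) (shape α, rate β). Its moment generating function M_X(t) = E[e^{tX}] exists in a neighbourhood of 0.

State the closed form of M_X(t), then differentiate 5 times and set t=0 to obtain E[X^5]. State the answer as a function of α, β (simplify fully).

E[X^5] = M′′′′′(0) = α*(α^4 + 10*α^3 + 35*α^2 + 50*α + 24)/β^5

M_X(t) = (β/(β - t))^α
M′(t) = -α*β^α*(1/(β - t))^α/(-β + t)
M′′(t) = (α^2*β^α*(1/(β - t))^α + α*β^α*(1/(β - t))^α)/(β^2 - 2*β*t + t^2)
M′′′(t) = (-α^3*β^α*(1/(β - t))^α - 3*α^2*β^α*(1/(β - t))^α - 2*α*β^α*(1/(β - t))^α)/(-β^3 + 3*β^2*t - 3*β*t^2 + t^3)
M′′′′(t) = (α^4*β^α*(1/(β - t))^α + 6*α^3*β^α*(1/(β - t))^α + 11*α^2*β^α*(1/(β - t))^α + 6*α*β^α*(1/(β - t))^α)/(β^4 - 4*β^3*t + 6*β^2*t^2 - 4*β*t^3 + t^4)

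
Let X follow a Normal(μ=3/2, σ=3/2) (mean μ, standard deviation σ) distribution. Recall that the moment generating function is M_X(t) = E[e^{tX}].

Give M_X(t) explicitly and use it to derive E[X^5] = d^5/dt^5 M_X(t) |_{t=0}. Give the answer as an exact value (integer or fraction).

E[X^5] = M′′′′′(0) = 3159/16

M_X(t) = e^(9*t^2/8 + 3*t/2)
M′(t) = 9*t*e^(3*t/2)*e^(9*t^2/8)/4 + 3*e^(3*t/2)*e^(9*t^2/8)/2
M′′(t) = 81*t^2*e^(3*t/2)*e^(9*t^2/8)/16 + 27*t*e^(3*t/2)*e^(9*t^2/8)/4 + 9*e^(3*t/2)*e^(9*t^2/8)/2
M′′′(t) = 729*t^3*e^(3*t/2)*e^(9*t^2/8)/64 + 729*t^2*e^(3*t/2)*e^(9*t^2/8)/32 + 243*t*e^(3*t/2)*e^(9*t^2/8)/8 + 27*e^(3*t/2)*e^(9*t^2/8)/2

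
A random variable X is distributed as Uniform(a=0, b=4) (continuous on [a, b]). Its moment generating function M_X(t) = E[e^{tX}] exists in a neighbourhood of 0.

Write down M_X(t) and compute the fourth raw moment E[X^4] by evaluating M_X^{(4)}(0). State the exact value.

M_X(t) = (e^(4*t) - 1)/(4*t)
M′(t) = (4*t*e^(4*t) - e^(4*t) + 1)/(4*t^2)
M′′(t) = (8*t^2*e^(4*t) - 4*t*e^(4*t) + e^(4*t) - 1)/(2*t^3)
M′′′(t) = (32*t^3*e^(4*t) - 24*t^2*e^(4*t) + 12*t*e^(4*t) - 3*e^(4*t) + 3)/(2*t^4)
M′′′′(t) = (64*t^4*e^(4*t) - 64*t^3*e^(4*t) + 48*t^2*e^(4*t) - 24*t*e^(4*t) + 6*e^(4*t) - 6)/t^5

E[X^4] = M′′′′(0) = 256/5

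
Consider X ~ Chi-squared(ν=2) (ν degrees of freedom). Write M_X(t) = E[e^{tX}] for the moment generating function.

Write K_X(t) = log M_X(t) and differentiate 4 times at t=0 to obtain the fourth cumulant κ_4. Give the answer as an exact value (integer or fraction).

M_X(t) = 1/(1 - 2*t)
K_X(t) = log M_X(t) = -log(1 - 2*t)
K′(t) = -2/(2*t - 1)
K′′(t) = 4/(4*t^2 - 4*t + 1)
K′′′(t) = -16/(8*t^3 - 12*t^2 + 6*t - 1)
K′′′′(t) = 96/(16*t^4 - 32*t^3 + 24*t^2 - 8*t + 1)

κ_4 = K′′′′(0) = 96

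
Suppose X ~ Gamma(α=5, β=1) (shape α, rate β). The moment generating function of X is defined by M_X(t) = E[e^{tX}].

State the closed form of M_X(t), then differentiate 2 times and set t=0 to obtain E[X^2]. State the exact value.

E[X^2] = D^2[M](0) = 30

M_X(t) = (1 - t)^(-5)
D^2[M](t) = -30/(t^7 - 7*t^6 + 21*t^5 - 35*t^4 + 35*t^3 - 21*t^2 + 7*t - 1)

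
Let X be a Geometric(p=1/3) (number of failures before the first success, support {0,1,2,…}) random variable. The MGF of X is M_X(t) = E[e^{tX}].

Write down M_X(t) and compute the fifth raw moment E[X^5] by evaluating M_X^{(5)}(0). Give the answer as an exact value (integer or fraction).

M_X(t) = 1/(3*(1 - 2*e^(t)/3))
M′(t) = 2*e^(t)/(4*e^(2*t) - 12*e^(t) + 9)
M′′(t) = (-4*e^(2*t) - 6*e^(t))/(8*e^(3*t) - 36*e^(2*t) + 54*e^(t) - 27)
M′′′(t) = (8*e^(3*t) + 48*e^(2*t) + 18*e^(t))/(16*e^(4*t) - 96*e^(3*t) + 216*e^(2*t) - 216*e^(t) + 81)
M′′′′(t) = (-16*e^(4*t) - 264*e^(3*t) - 396*e^(2*t) - 54*e^(t))/(32*e^(5*t) - 240*e^(4*t) + 720*e^(3*t) - 1080*e^(2*t) + 810*e^(t) - 243)
M′′′′′(t) = (32*e^(5*t) + 1248*e^(4*t) + 4752*e^(3*t) + 2808*e^(2*t) + 162*e^(t))/(64*e^(6*t) - 576*e^(5*t) + 2160*e^(4*t) - 4320*e^(3*t) + 4860*e^(2*t) - 2916*e^(t) + 729)

E[X^5] = M′′′′′(0) = 9002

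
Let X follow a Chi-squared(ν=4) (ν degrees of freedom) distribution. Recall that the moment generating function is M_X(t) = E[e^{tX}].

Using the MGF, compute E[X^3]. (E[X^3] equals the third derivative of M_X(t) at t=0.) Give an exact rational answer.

M_X(t) = (1 - 2*t)^(-2)
M′(t) = -4/(8*t^3 - 12*t^2 + 6*t - 1)
M′′(t) = 24/(16*t^4 - 32*t^3 + 24*t^2 - 8*t + 1)
M′′′(t) = -192/(32*t^5 - 80*t^4 + 80*t^3 - 40*t^2 + 10*t - 1)

E[X^3] = M′′′(0) = 192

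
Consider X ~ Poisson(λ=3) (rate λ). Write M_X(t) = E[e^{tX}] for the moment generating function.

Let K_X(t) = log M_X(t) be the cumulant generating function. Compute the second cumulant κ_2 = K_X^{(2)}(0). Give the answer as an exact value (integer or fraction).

κ_2 = K′′(0) = 3

M_X(t) = e^(3*e^(t) - 3)
K_X(t) = log M_X(t) = 3*e^(t) - 3
K′(t) = 3*e^(t)
K′′(t) = 3*e^(t)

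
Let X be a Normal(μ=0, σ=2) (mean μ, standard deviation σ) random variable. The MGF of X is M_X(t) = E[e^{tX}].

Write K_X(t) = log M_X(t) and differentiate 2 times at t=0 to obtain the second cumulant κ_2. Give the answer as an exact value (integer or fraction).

κ_2 = K′′(0) = 4

M_X(t) = e^(2*t^2)
K_X(t) = log M_X(t) = 2*t^2
K′(t) = 4*t
K′′(t) = 4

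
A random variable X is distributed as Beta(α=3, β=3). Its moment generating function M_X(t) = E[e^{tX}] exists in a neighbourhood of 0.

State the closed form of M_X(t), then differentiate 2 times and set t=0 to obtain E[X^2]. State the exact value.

M_X(t) = ₁F₁(3; 6; t)
dM/dt = ₁F₁(4; 7; t)/2
d^2M/dt^2 = 2*₁F₁(5; 8; t)/7

E[X^2] = d^2M/dt^2 |_{t=0} = 2/7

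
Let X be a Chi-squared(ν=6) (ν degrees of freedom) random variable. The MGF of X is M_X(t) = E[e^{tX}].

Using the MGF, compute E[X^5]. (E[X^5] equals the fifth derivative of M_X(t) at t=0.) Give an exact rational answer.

E[X^5] = d^5M/dt^5 |_{t=0} = 80640

M_X(t) = (1 - 2*t)^(-3)
dM/dt = 6/(16*t^4 - 32*t^3 + 24*t^2 - 8*t + 1)
d^2M/dt^2 = -48/(32*t^5 - 80*t^4 + 80*t^3 - 40*t^2 + 10*t - 1)
d^3M/dt^3 = 480/(64*t^6 - 192*t^5 + 240*t^4 - 160*t^3 + 60*t^2 - 12*t + 1)
d^4M/dt^4 = -5760/(128*t^7 - 448*t^6 + 672*t^5 - 560*t^4 + 280*t^3 - 84*t^2 + 14*t - 1)
d^5M/dt^5 = 80640/(256*t^8 - 1024*t^7 + 1792*t^6 - 1792*t^5 + 1120*t^4 - 448*t^3 + 112*t^2 - 16*t + 1)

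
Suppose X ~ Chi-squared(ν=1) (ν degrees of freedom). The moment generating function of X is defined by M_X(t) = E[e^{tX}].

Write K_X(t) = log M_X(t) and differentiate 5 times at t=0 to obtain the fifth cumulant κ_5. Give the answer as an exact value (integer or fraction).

κ_5 = K′′′′′(0) = 384

M_X(t) = 1/√(1 - 2*t)
K_X(t) = log M_X(t) = -log(1 - 2*t)/2
K′(t) = -1/(2*t - 1)
K′′(t) = 2/(4*t^2 - 4*t + 1)
K′′′(t) = -8/(8*t^3 - 12*t^2 + 6*t - 1)
K′′′′(t) = 48/(16*t^4 - 32*t^3 + 24*t^2 - 8*t + 1)
K′′′′′(t) = -384/(32*t^5 - 80*t^4 + 80*t^3 - 40*t^2 + 10*t - 1)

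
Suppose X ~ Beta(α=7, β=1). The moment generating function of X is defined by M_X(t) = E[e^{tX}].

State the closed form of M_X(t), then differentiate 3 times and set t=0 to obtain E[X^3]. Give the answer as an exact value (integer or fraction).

E[X^3] = D^3[M](0) = 7/10

M_X(t) = ₁F₁(7; 8; t)
D^3[M](t) = 7*₁F₁(10; 11; t)/10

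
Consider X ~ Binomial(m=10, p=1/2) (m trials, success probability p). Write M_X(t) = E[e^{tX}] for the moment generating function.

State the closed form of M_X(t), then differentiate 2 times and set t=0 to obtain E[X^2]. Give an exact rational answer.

M_X(t) = (e^(t)/2 + 1/2)^10

E[X^2] = M′′(0) = 55/2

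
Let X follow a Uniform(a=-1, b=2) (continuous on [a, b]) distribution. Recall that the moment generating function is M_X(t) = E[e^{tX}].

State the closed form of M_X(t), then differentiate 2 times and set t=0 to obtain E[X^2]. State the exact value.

E[X^2] = d^2M/dt^2 |_{t=0} = 1

M_X(t) = (e^(2*t) - e^(-t))/(3*t)
dM/dt = (2*t*e^(3*t) + t - e^(3*t) + 1)*e^(-t)/(3*t^2)
d^2M/dt^2 = (4*t^2*e^(3*t) - t^2 - 4*t*e^(3*t) - 2*t + 2*e^(3*t) - 2)*e^(-t)/(3*t^3)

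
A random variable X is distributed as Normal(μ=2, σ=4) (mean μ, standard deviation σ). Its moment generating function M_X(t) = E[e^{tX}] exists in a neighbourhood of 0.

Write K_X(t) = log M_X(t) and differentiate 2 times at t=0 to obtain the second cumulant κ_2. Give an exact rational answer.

κ_2 = K′′(0) = 16

M_X(t) = e^(8*t^2 + 2*t)
K_X(t) = log M_X(t) = 8*t^2 + 2*t
K′(t) = 16*t + 2
K′′(t) = 16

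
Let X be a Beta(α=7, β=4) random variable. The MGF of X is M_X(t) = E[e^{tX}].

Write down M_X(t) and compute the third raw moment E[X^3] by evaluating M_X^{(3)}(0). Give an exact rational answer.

E[X^3] = M^(3)(0) = 42/143

M_X(t) = ₁F₁(7; 11; t)
M^(3)(t) = 42*₁F₁(10; 14; t)/143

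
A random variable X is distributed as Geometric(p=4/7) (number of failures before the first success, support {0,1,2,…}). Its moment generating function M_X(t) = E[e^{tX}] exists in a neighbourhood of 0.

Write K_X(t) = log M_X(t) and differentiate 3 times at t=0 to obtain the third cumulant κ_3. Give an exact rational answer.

κ_3 = D^3[K](0) = 105/32

M_X(t) = 4/(7*(1 - 3*e^(t)/7))
K_X(t) = log M_X(t) = -log(1 - 3*e^(t)/7) - log(7) + 2*log(2)
D^3[K](t) = (-63*e^(2*t) - 147*e^(t))/(27*e^(3*t) - 189*e^(2*t) + 441*e^(t) - 343)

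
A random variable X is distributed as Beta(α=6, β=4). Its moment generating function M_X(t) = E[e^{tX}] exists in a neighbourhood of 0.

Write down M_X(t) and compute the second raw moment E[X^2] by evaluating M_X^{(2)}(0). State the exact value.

M_X(t) = ₁F₁(6; 10; t)
dM/dt = 3*₁F₁(7; 11; t)/5
d^2M/dt^2 = 21*₁F₁(8; 12; t)/55

E[X^2] = d^2M/dt^2 |_{t=0} = 21/55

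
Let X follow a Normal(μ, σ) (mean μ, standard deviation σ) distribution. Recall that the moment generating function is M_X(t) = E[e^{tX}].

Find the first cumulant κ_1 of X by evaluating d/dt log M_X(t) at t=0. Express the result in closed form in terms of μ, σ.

M_X(t) = e^(μ*t + σ^2*t^2/2)
K_X(t) = log M_X(t) = μ*t + σ^2*t^2/2
K′(t) = μ + σ^2*t

κ_1 = K′(0) = μ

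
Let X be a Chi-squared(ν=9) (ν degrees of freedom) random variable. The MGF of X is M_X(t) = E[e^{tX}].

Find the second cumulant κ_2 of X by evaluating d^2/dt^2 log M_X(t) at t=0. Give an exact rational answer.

M_X(t) = (1 - 2*t)^(-9/2)
K_X(t) = log M_X(t) = -9*log(1 - 2*t)/2
D^2[K](t) = 18/(4*t^2 - 4*t + 1)

κ_2 = D^2[K](0) = 18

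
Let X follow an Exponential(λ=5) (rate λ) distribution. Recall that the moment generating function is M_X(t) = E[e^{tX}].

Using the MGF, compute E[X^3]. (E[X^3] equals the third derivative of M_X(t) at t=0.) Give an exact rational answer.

M_X(t) = 5/(5 - t)
D^3[M](t) = 30/(t^4 - 20*t^3 + 150*t^2 - 500*t + 625)

E[X^3] = D^3[M](0) = 6/125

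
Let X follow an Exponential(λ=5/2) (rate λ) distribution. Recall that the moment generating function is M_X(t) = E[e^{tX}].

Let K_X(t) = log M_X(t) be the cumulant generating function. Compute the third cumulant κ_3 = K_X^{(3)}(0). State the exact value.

κ_3 = K^(3)(0) = 16/125

M_X(t) = 5/(2*(5/2 - t))
K_X(t) = log M_X(t) = -log(5/2 - t) - log(2) + log(5)
K^(3)(t) = -16/(8*t^3 - 60*t^2 + 150*t - 125)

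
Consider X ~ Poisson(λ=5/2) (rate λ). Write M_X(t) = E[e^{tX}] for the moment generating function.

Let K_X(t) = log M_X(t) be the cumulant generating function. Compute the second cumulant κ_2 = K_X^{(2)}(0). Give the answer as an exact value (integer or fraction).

κ_2 = K′′(0) = 5/2

M_X(t) = e^(5*e^(t)/2 - 5/2)
K_X(t) = log M_X(t) = 5*e^(t)/2 - 5/2
K′(t) = 5*e^(t)/2
K′′(t) = 5*e^(t)/2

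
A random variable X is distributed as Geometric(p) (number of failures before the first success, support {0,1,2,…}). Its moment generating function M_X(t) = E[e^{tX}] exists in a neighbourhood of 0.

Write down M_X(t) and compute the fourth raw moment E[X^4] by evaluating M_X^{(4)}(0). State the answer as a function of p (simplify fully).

E[X^4] = D^4[M](0) = 1 - 15/p + 50/p^2 - 60/p^3 + 24/p^4

M_X(t) = p/(-(1 - p)*e^(t) + 1)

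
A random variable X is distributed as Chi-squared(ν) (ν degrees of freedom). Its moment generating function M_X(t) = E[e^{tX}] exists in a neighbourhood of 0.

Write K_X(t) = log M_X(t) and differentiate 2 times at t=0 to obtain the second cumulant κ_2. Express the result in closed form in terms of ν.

κ_2 = D^2[K](0) = 2*ν

M_X(t) = (1 - 2*t)^(-ν/2)
K_X(t) = log M_X(t) = -ν*log(1 - 2*t)/2
D^2[K](t) = 2*ν/(4*t^2 - 4*t + 1)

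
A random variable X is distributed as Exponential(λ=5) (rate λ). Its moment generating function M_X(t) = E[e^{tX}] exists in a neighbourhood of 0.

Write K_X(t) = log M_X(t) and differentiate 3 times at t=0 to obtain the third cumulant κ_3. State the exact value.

M_X(t) = 5/(5 - t)
K_X(t) = log M_X(t) = -log(5 - t) + log(5)
D^3[K](t) = -2/(t^3 - 15*t^2 + 75*t - 125)

κ_3 = D^3[K](0) = 2/125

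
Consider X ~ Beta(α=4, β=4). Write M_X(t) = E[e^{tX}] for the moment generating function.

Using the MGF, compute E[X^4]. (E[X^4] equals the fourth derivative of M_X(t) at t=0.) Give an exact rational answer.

M_X(t) = ₁F₁(4; 8; t)
D^4[M](t) = 7*₁F₁(8; 12; t)/66

E[X^4] = D^4[M](0) = 7/66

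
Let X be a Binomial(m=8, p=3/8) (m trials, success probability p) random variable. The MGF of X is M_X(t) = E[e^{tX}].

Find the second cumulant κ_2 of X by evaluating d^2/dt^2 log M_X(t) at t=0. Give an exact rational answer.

M_X(t) = (3*e^(t)/8 + 5/8)^8
K_X(t) = log M_X(t) = 8*log(3*e^(t)/8 + 5/8)
K′(t) = 24*e^(t)/(3*e^(t) + 5)
K′′(t) = 120*e^(t)/(9*e^(2*t) + 30*e^(t) + 25)

κ_2 = K′′(0) = 15/8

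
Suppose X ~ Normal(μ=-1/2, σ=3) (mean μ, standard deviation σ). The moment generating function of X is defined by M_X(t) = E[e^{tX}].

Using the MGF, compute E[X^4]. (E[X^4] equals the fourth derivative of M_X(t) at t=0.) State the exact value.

M_X(t) = e^(9*t^2/2 - t/2)
D^4[M](t) = (104976*t^4*e^(9*t^2/2) - 23328*t^3*e^(9*t^2/2) + 71928*t^2*e^(9*t^2/2) - 7848*t*e^(9*t^2/2) + 4105*e^(9*t^2/2))*e^(-t/2)/16

E[X^4] = D^4[M](0) = 4105/16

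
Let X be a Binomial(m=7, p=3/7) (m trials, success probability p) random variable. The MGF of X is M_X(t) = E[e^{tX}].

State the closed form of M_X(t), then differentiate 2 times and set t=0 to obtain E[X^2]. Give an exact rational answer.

M_X(t) = (3*e^(t)/7 + 4/7)^7
M^(2)(t) = 2187*e^(7*t)/16807 + 104976*e^(6*t)/117649 + 291600*e^(5*t)/117649 + 414720*e^(4*t)/117649 + 311040*e^(3*t)/117649 + 110592*e^(2*t)/117649 + 12288*e^(t)/117649

E[X^2] = M^(2)(0) = 75/7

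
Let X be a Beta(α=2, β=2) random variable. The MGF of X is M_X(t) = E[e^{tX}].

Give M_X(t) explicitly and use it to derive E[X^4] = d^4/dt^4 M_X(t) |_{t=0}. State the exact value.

E[X^4] = D^4[M](0) = 1/7

M_X(t) = ₁F₁(2; 4; t)
D^4[M](t) = ₁F₁(6; 8; t)/7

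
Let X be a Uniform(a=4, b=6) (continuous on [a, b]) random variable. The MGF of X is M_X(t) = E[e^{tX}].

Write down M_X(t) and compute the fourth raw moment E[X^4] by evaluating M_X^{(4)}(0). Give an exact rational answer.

M_X(t) = (e^(6*t) - e^(4*t))/(2*t)

E[X^4] = D^4[M](0) = 3376/5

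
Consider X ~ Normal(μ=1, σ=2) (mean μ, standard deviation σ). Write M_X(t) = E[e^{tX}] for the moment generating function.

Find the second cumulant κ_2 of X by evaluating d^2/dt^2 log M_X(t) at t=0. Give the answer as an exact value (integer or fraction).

κ_2 = D^2[K](0) = 4

M_X(t) = e^(2*t^2 + t)
K_X(t) = log M_X(t) = 2*t^2 + t
D^2[K](t) = 4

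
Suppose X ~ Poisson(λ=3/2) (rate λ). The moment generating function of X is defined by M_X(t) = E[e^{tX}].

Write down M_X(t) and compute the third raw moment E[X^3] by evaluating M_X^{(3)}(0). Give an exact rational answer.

M_X(t) = e^(3*e^(t)/2 - 3/2)
M′(t) = 3*e^(-3/2)*e^(t)*e^(3*e^(t)/2)/2
M′′(t) = (9*e^(2*t)*e^(3*e^(t)/2) + 6*e^(t)*e^(3*e^(t)/2))*e^(-3/2)/4
M′′′(t) = (27*e^(3*t)*e^(3*e^(t)/2) + 54*e^(2*t)*e^(3*e^(t)/2) + 12*e^(t)*e^(3*e^(t)/2))*e^(-3/2)/8

E[X^3] = M′′′(0) = 93/8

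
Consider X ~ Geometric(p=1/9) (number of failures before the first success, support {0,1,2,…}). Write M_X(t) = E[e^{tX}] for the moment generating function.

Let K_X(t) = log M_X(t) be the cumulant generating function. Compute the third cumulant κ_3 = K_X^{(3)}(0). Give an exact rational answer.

κ_3 = D^3[K](0) = 1224

M_X(t) = 1/(9*(1 - 8*e^(t)/9))
K_X(t) = log M_X(t) = -log(1 - 8*e^(t)/9) - 2*log(3)
D^3[K](t) = (-576*e^(2*t) - 648*e^(t))/(512*e^(3*t) - 1728*e^(2*t) + 1944*e^(t) - 729)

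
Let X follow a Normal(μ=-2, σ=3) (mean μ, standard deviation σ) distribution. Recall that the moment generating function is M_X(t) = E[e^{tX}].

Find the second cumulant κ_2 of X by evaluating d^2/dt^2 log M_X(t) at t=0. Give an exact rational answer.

M_X(t) = e^(9*t^2/2 - 2*t)
K_X(t) = log M_X(t) = 9*t^2/2 - 2*t
D^2[K](t) = 9

κ_2 = D^2[K](0) = 9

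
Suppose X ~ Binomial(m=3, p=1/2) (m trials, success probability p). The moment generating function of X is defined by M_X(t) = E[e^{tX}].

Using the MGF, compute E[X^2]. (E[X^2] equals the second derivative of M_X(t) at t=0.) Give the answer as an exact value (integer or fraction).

E[X^2] = M′′(0) = 3

M_X(t) = (e^(t)/2 + 1/2)^3
M′(t) = 3*e^(3*t)/8 + 3*e^(2*t)/4 + 3*e^(t)/8
M′′(t) = 9*e^(3*t)/8 + 3*e^(2*t)/2 + 3*e^(t)/8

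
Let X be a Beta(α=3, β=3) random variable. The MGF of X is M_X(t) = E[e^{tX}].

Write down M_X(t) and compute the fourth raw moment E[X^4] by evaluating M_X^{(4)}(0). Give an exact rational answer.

E[X^4] = D^4[M](0) = 5/42

M_X(t) = ₁F₁(3; 6; t)
D^4[M](t) = 5*₁F₁(7; 10; t)/42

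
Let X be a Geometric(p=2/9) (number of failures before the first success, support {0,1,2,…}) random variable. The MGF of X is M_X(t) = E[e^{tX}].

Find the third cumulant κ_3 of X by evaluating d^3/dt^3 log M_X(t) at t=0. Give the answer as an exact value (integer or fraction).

κ_3 = d^3K/dt^3 |_{t=0} = 126

M_X(t) = 2/(9*(1 - 7*e^(t)/9))
K_X(t) = log M_X(t) = -log(1 - 7*e^(t)/9) - 2*log(3) + log(2)
dK/dt = -7*e^(t)/(7*e^(t) - 9)
d^2K/dt^2 = 63*e^(t)/(49*e^(2*t) - 126*e^(t) + 81)
d^3K/dt^3 = (-441*e^(2*t) - 567*e^(t))/(343*e^(3*t) - 1323*e^(2*t) + 1701*e^(t) - 729)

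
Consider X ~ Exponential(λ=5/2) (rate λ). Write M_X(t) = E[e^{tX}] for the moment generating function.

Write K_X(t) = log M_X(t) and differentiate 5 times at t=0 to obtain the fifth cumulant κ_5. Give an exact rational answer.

κ_5 = K^(5)(0) = 768/3125

M_X(t) = 5/(2*(5/2 - t))
K_X(t) = log M_X(t) = -log(5/2 - t) - log(2) + log(5)
K^(5)(t) = -768/(32*t^5 - 400*t^4 + 2000*t^3 - 5000*t^2 + 6250*t - 3125)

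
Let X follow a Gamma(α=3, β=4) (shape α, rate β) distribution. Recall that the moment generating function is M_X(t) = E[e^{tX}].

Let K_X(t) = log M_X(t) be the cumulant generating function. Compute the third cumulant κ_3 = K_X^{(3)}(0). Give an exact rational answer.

M_X(t) = 64/(4 - t)^3
K_X(t) = log M_X(t) = -3*log(4 - t) + 6*log(2)
D^3[K](t) = -6/(t^3 - 12*t^2 + 48*t - 64)

κ_3 = D^3[K](0) = 3/32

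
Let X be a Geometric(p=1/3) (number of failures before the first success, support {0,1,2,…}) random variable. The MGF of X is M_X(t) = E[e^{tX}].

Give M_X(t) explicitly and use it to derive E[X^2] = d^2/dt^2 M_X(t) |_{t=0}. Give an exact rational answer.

E[X^2] = M′′(0) = 10

M_X(t) = 1/(3*(1 - 2*e^(t)/3))
M′(t) = 2*e^(t)/(4*e^(2*t) - 12*e^(t) + 9)
M′′(t) = (-4*e^(2*t) - 6*e^(t))/(8*e^(3*t) - 36*e^(2*t) + 54*e^(t) - 27)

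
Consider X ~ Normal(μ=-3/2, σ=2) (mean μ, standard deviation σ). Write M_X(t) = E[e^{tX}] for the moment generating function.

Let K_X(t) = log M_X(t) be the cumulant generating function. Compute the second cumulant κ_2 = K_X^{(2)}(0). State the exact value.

M_X(t) = e^(2*t^2 - 3*t/2)
K_X(t) = log M_X(t) = 2*t^2 - 3*t/2
D^2[K](t) = 4

κ_2 = D^2[K](0) = 4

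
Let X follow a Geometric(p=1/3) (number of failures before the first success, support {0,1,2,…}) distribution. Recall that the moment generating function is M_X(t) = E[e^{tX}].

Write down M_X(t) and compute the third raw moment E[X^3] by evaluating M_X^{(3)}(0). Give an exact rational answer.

M_X(t) = 1/(3*(1 - 2*e^(t)/3))
dM/dt = 2*e^(t)/(4*e^(2*t) - 12*e^(t) + 9)
d^2M/dt^2 = (-4*e^(2*t) - 6*e^(t))/(8*e^(3*t) - 36*e^(2*t) + 54*e^(t) - 27)
d^3M/dt^3 = (8*e^(3*t) + 48*e^(2*t) + 18*e^(t))/(16*e^(4*t) - 96*e^(3*t) + 216*e^(2*t) - 216*e^(t) + 81)

E[X^3] = d^3M/dt^3 |_{t=0} = 74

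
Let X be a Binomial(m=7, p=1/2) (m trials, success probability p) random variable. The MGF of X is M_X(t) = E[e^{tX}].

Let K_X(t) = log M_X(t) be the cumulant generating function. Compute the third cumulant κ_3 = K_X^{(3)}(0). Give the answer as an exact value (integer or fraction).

M_X(t) = (e^(t)/2 + 1/2)^7
K_X(t) = log M_X(t) = 7*log(e^(t)/2 + 1/2)
K^(3)(t) = (-7*e^(2*t) + 7*e^(t))/(e^(3*t) + 3*e^(2*t) + 3*e^(t) + 1)

κ_3 = K^(3)(0) = 0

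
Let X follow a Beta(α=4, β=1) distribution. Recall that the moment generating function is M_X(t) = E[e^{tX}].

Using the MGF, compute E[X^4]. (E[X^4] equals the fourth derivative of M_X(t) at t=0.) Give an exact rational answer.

E[X^4] = M′′′′(0) = 1/2

M_X(t) = ₁F₁(4; 5; t)
M′(t) = 4*₁F₁(5; 6; t)/5
M′′(t) = 2*₁F₁(6; 7; t)/3
M′′′(t) = 4*₁F₁(7; 8; t)/7
M′′′′(t) = ₁F₁(8; 9; t)/2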